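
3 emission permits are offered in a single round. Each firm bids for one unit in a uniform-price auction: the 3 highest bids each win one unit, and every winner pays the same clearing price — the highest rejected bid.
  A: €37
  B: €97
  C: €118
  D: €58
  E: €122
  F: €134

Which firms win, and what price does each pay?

Sorting: 134 (F), 122 (E), 118 (C), 97 (B), 58 (D), …
The 3 highest are F, E, C.
Highest unsuccessful bid: €97 → clearing price.

F, E, C; each pays €97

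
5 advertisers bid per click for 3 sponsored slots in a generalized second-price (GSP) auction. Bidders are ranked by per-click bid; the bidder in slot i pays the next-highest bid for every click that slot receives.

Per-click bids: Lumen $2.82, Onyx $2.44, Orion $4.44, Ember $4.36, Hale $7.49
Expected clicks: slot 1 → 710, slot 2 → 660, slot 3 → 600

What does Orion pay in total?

Orion pays $2877.60

Ranked by bid: $7.49 (Hale) > $4.44 (Orion) > $4.36 (Ember) > $2.82 (Lumen) > …
Orion holds slot 2 → pays next bid $4.36 × 660 clicks = $2877.60.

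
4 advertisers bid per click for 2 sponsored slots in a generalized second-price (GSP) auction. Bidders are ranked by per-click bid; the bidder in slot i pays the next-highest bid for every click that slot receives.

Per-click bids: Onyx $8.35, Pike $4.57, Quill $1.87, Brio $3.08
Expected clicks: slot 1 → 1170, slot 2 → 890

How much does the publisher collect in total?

Per-click bids in order: $8.35 (Onyx) > $4.57 (Pike) > $3.08 (Brio) > …
Slot 1: Onyx pays $4.57 × 1170 = $5346.90
Slot 2: Pike pays $3.08 × 890 = $2741.20
Total = $8088.10

Total revenue: $8088.10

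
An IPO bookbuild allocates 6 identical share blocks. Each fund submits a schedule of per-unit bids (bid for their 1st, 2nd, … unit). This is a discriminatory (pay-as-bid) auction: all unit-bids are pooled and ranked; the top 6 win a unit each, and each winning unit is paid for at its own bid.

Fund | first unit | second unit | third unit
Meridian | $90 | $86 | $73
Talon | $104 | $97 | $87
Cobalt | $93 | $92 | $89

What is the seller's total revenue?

Total revenue: $565

Merging the schedules and taking the best 6: 104 (Talon-1), 97 (Talon-2), 93 (Cobalt-1), 92 (Cobalt-2), 90 (Meridian-1), 89 (Cobalt-3)
Next rejected bid: $87 (not a price — pay-as-bid).
Each winning unit pays its own bid.
Revenue = 104 + 97 + 93 + 92 + 90 + 89 = $565.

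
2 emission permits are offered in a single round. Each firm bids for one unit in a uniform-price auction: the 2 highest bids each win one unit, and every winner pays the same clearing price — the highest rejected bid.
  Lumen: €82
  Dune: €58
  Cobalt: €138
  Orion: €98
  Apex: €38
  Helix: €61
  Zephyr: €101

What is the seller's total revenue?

Sorting: 138 (Cobalt), 101 (Zephyr), 98 (Orion), 82 (Lumen), …
Winners (2 units): Cobalt, Zephyr.
Clearing price = highest rejected bid = €98.
Total revenue = 2 × €98 = €196.

Total revenue: €196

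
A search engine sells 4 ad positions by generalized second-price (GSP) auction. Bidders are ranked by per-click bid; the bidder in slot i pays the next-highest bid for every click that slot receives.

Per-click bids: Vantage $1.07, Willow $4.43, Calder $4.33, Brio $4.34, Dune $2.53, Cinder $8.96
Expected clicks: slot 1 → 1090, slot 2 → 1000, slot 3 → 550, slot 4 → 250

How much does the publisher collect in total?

Ranked by bid: $8.96 (Cinder) > $4.43 (Willow) > $4.34 (Brio) > $4.33 (Calder) > $2.53 (Dune) > …
Slot 1: Cinder pays $4.43 × 1090 = $4828.70
Slot 2: Willow pays $4.34 × 1000 = $4340.00
Slot 3: Brio pays $4.33 × 550 = $2381.50
Slot 4: Calder pays $2.53 × 250 = $632.50
Total = $12182.70

Total revenue: $12182.70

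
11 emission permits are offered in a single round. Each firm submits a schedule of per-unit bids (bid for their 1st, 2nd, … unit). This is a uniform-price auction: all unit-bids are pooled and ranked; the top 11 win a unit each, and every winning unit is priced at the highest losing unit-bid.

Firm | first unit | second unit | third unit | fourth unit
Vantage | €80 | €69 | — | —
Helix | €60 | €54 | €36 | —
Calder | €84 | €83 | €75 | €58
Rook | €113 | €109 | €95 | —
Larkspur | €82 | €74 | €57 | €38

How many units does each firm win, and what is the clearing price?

Calder 3, Helix 1, Larkspur 2, Rook 3, Vantage 2; clearing price €58

All unit-bids, highest first — top 11: 113 (Rook-1), 109 (Rook-2), 95 (Rook-3), 84 (Calder-1), 83 (Calder-2), 82 (Larkspur-1), 80 (Vantage-1), 75 (Calder-3), 74 (Larkspur-2), 69 (Vantage-2), 60 (Helix-1)
The (k+1)-th unit-bid is €58.
Allocation: Calder 3, Helix 1, Larkspur 2, Rook 3, Vantage 2.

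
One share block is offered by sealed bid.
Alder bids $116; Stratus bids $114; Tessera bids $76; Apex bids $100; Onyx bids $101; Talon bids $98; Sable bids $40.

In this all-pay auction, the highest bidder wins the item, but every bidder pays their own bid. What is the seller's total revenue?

Total revenue: $645

Rule: the highest bidder wins the item, but every bidder pays their own bid.
Bids ranked: 116 (Alder) > 114 (Stratus) > 101 (Onyx) > 100 (Apex) > 98 (Talon) > 76 (Tessera) > …
Alder wins with the top bid; all bids are sunk regardless.
Every bidder forfeits their bid regardless of winning.
Revenue = 116 + 114 + 76 + 100 + 101 + 98 + 40 = $645.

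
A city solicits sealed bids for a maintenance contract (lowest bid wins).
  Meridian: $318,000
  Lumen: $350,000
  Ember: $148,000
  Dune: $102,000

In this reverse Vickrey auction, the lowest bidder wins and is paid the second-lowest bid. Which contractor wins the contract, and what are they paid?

Sorting bids: 102,000 (Dune) < 148,000 (Ember) < 318,000 (Meridian) < 350,000 (Lumen)
Dune is lowest; is paid the second-lowest bid, $148,000.

Dune is paid $148,000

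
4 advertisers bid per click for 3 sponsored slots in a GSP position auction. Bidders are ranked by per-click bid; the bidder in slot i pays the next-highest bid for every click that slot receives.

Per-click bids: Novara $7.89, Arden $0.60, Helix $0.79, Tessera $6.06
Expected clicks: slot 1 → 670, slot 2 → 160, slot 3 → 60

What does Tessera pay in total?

Tessera pays $126.40

Ranked by bid: $7.89 (Novara) > $6.06 (Tessera) > $0.79 (Helix) > $0.60 (Arden)
Tessera holds slot 2 → pays next bid $0.79 × 160 clicks = $126.40.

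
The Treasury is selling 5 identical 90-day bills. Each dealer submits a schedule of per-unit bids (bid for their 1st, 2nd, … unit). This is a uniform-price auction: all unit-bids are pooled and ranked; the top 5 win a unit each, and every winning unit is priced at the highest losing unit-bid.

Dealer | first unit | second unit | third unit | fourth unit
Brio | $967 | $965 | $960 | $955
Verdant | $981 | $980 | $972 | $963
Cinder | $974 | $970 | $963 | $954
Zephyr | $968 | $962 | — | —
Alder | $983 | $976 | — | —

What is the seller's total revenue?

Total revenue: $4,860

All unit-bids, highest first — top 5: 983 (Alder-1), 981 (Verdant-1), 980 (Verdant-2), 976 (Alder-2), 974 (Cinder-1)
The (k+1)-th unit-bid is $972.
Allocation: Alder 2, Cinder 1, Verdant 2. Every unit priced at $972.
Revenue = 5 × 972 = $4,860.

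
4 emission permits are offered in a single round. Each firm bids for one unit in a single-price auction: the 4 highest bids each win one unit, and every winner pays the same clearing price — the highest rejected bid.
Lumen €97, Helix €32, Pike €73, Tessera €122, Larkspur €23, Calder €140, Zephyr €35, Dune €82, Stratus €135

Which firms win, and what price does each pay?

Calder, Stratus, Tessera, Lumen; each pays €82

Bids ranked high→low: 140 (Calder), 135 (Stratus), 122 (Tessera), 97 (Lumen), 82 (Dune), 73 (Pike), …
The 4 highest are Calder, Stratus, Tessera, Lumen.
First losing bid is Dune's €82, which sets the uniform price.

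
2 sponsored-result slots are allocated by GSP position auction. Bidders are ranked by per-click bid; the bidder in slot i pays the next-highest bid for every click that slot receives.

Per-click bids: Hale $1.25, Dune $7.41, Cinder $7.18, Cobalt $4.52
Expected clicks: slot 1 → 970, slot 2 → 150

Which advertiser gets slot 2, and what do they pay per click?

Sorting advertisers: $7.41 (Dune) > $7.18 (Cinder) > $4.52 (Cobalt) > …
Slot 2 goes to the second-ranked bidder, Cinder, who pays the next bid down: $4.52/click.

Cinder; $4.52 per click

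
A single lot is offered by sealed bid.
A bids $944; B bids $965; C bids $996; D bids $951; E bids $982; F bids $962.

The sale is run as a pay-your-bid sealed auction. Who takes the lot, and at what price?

Sorting bids: 996 (C) > 982 (E) > 965 (B) > 962 (F) > 951 (D) > 944 (A)
First-price: C pays what they bid, $996.

C pays $996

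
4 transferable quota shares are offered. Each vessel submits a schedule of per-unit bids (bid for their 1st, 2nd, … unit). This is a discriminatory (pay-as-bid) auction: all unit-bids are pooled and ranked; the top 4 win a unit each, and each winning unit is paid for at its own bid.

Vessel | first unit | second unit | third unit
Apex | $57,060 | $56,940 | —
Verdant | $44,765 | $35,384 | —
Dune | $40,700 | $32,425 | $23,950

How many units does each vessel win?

Apex 2, Dune 1, Verdant 1

Pooled unit-bids ranked (top 4): 57,060 (Apex-1), 56,940 (Apex-2), 44,765 (Verdant-1), 40,700 (Dune-1)
Next rejected bid: $35,384 (not a price — pay-as-bid).
Allocation: Apex 2, Dune 1, Verdant 1.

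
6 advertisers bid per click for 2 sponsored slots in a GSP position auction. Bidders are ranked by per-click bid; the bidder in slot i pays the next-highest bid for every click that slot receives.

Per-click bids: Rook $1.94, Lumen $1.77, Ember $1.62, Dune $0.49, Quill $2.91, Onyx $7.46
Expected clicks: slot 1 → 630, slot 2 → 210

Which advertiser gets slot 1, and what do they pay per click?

Onyx; $2.91 per click

Sorting advertisers: $7.46 (Onyx) > $2.91 (Quill) > $1.94 (Rook) > …
Slot 1 goes to the first-ranked bidder, Onyx, who pays the next bid down: $2.91/click.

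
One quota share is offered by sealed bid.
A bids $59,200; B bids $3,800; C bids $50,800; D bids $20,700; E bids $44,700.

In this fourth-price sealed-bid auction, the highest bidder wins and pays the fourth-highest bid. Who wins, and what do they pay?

A pays $20,700

Bids ranked: 59,200 (A) > 50,800 (C) > 44,700 (E) > 20,700 (D) > 3,800 (B)
A is highest; pays the fourth-highest bid, $20,700.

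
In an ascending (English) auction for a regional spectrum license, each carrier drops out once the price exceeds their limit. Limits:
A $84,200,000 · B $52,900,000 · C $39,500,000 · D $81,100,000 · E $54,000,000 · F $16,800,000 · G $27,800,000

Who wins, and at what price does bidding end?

Sorting limits: 84,200,000 (A) > 81,100,000 (D) > 54,000,000 (E) > 52,900,000 (B) > 39,500,000 (C) > 27,800,000 (G) > …
D is the last rival to drop out, at $81,100,000; A remains and wins at that price.

A wins at $81,100,000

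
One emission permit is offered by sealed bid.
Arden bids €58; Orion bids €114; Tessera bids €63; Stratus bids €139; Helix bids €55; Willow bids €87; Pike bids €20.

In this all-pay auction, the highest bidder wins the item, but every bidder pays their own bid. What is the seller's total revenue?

Rule: the highest bidder wins the item, but every bidder pays their own bid.
Bids ranked: 139 (Stratus) > 114 (Orion) > 87 (Willow) > 63 (Tessera) > 58 (Arden) > 55 (Helix) > …
Stratus wins with the top bid; all bids are sunk regardless.
Every bidder forfeits their bid regardless of winning.
Revenue = 58 + 114 + 63 + 139 + 55 + 87 + 20 = €536.

Total revenue: €536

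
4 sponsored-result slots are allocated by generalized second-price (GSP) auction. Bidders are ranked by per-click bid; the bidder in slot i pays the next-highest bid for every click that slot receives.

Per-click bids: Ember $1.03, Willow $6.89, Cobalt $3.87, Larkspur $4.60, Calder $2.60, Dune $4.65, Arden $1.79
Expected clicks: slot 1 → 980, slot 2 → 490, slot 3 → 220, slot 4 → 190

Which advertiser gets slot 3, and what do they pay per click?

Per-click bids in order: $6.89 (Willow) > $4.65 (Dune) > $4.60 (Larkspur) > $3.87 (Cobalt) > $2.60 (Calder) > …
Slot 3 goes to the third-ranked bidder, Larkspur, who pays the next bid down: $3.87/click.

Larkspur; $3.87 per click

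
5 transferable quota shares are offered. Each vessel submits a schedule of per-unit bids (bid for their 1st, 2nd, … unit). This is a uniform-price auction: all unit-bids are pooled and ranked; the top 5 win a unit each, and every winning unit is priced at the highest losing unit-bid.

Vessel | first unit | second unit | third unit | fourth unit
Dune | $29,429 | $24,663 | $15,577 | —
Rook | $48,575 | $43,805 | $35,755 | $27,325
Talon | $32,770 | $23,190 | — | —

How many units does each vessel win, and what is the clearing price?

All unit-bids, highest first — top 5: 48,575 (Rook-1), 43,805 (Rook-2), 35,755 (Rook-3), 32,770 (Talon-1), 29,429 (Dune-1)
The (k+1)-th unit-bid is $27,325.
Allocation: Dune 1, Rook 3, Talon 1.

Dune 1, Rook 3, Talon 1; clearing price $27,325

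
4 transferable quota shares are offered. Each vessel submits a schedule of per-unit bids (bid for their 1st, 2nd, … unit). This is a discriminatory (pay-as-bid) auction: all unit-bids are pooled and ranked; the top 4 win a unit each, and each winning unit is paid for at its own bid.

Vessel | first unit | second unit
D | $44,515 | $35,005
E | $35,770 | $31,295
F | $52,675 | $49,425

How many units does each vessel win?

All unit-bids, highest first — top 4: 52,675 (F-1), 49,425 (F-2), 44,515 (D-1), 35,770 (E-1)
Next rejected bid: $35,005 (not a price — pay-as-bid).
Allocation: D 1, E 1, F 2.

D 1, E 1, F 2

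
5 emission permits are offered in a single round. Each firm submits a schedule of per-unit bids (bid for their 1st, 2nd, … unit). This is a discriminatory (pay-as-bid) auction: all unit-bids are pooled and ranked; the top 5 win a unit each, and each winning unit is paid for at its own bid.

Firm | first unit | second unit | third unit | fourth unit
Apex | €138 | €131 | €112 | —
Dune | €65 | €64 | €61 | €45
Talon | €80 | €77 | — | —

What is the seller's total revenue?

Total revenue: €538

All unit-bids, highest first — top 5: 138 (Apex-1), 131 (Apex-2), 112 (Apex-3), 80 (Talon-1), 77 (Talon-2)
Next rejected bid: €65 (not a price — pay-as-bid).
Each winning unit pays its own bid.
Revenue = 138 + 131 + 112 + 80 + 77 = €538.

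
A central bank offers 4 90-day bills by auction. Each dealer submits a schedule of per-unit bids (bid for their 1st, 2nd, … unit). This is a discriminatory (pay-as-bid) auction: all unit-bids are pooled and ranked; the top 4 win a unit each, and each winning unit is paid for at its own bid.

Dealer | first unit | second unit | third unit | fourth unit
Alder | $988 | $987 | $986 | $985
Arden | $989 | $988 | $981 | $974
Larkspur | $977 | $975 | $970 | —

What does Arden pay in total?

Pooled unit-bids ranked (top 4): 989 (Arden-1), 988 (Alder-1), 988 (Arden-2), 987 (Alder-2)
Next rejected bid: $986 (not a price — pay-as-bid).
Arden's winning unit-bids: 989 + 988 = $1,977.

Arden pays $1,977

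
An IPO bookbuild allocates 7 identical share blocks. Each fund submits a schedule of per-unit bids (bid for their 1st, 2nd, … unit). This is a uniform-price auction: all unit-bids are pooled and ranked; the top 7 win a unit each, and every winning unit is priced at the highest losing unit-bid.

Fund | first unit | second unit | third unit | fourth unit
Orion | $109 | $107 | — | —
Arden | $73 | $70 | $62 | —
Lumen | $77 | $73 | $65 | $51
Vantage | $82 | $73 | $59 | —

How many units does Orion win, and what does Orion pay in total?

Merging the schedules and taking the best 7: 109 (Orion-1), 107 (Orion-2), 82 (Vantage-1), 77 (Lumen-1), 73 (Arden-1), 73 (Lumen-2), 73 (Vantage-2)
First bid not allocated: $70.
Orion wins 2 unit(s) at $70 each.

Orion: 2 units, pays $140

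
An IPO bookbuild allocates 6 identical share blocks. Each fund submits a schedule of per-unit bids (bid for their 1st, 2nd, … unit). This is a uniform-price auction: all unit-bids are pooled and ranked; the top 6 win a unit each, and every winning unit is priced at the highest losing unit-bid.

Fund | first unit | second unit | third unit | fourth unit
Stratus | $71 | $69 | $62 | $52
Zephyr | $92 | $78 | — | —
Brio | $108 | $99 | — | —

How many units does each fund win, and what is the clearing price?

Pooled unit-bids ranked (top 6): 108 (Brio-1), 99 (Brio-2), 92 (Zephyr-1), 78 (Zephyr-2), 71 (Stratus-1), 69 (Stratus-2)
Highest rejected unit-bid = $62.
Allocation: Brio 2, Stratus 2, Zephyr 2.

Brio 2, Stratus 2, Zephyr 2; clearing price $62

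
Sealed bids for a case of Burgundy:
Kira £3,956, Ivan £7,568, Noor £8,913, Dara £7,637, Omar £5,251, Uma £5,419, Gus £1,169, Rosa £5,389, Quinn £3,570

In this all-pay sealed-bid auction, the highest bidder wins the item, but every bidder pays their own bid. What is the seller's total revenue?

Sorting bids: 8,913 (Noor) > 7,637 (Dara) > 7,568 (Ivan) > 5,419 (Uma) > 5,389 (Rosa) > 5,251 (Omar) > …
Noor wins with the top bid; all bids are sunk regardless.
Every bidder forfeits their bid regardless of winning.
Revenue = 3,956 + 7,568 + 8,913 + 7,637 + 5,251 + 5,419 + 1,169 + 5,389 + 3,570 = £48,872.

Total revenue: £48,872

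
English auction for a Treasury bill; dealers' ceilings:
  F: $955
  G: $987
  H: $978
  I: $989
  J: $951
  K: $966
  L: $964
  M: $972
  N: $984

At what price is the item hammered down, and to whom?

Sorting limits: 989 (I) > 987 (G) > 984 (N) > 978 (H) > 972 (M) > 966 (K) > …
Once the price passes $987, only I is left; the hammer falls at G's limit of $987.

I wins at $987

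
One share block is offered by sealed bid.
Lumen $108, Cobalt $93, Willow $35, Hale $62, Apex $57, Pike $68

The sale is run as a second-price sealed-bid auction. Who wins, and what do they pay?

Second-price sealed-bid auction: the highest bidder wins and pays the second-highest bid.
Bids ranked: 108 (Lumen) > 93 (Cobalt) > 68 (Pike) > 62 (Hale) > 57 (Apex) > 35 (Willow)
Lumen is highest; pays the second-highest bid, $93.

Lumen pays $93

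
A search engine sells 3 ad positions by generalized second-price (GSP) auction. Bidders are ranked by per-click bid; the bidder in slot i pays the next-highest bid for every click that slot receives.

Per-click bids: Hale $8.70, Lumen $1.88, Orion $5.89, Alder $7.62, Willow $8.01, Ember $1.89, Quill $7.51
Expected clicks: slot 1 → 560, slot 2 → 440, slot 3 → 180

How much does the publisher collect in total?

Total revenue: $9190.20

Sorting advertisers: $8.70 (Hale) > $8.01 (Willow) > $7.62 (Alder) > $7.51 (Quill) > …
Slot 1: Hale pays $8.01 × 560 = $4485.60
Slot 2: Willow pays $7.62 × 440 = $3352.80
Slot 3: Alder pays $7.51 × 180 = $1351.80
Total = $9190.20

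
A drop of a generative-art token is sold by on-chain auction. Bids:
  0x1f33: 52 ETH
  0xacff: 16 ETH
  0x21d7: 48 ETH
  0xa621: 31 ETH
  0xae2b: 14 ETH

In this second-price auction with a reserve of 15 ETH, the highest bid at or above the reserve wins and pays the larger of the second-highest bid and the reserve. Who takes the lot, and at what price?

0x1f33 pays 48 ETH

Bids in order: 52 (0x1f33) > 48 (0x21d7) > 31 (0xa621) > 16 (0xacff) > 14 (0xae2b)
0x1f33 has the top bid at or above the reserve (52 ETH).
max(second-highest 48 ETH, reserve 15 ETH) = 48 ETH; the reserve does not bind.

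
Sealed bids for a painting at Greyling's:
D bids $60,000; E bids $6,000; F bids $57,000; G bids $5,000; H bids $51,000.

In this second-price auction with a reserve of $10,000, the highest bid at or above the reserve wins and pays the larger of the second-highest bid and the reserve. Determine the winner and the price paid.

Second-price auction with a reserve of $10,000: the highest bid at or above the reserve wins and pays the larger of the second-highest bid and the reserve.
Bids in order: 60,000 (D) > 57,000 (F) > 51,000 (H) > 6,000 (E) > 5,000 (G)
D has the top bid at or above the reserve ($60,000).
max(second-highest $57,000, reserve $10,000) = $57,000; the reserve does not bind.

D pays $57,000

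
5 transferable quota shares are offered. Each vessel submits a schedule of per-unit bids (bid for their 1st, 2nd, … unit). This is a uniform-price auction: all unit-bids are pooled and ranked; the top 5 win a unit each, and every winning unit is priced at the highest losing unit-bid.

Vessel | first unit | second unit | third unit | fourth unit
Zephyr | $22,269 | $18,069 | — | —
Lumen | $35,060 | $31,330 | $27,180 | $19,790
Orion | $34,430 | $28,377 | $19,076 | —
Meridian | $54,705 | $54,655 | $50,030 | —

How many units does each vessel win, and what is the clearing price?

Merging the schedules and taking the best 5: 54,705 (Meridian-1), 54,655 (Meridian-2), 50,030 (Meridian-3), 35,060 (Lumen-1), 34,430 (Orion-1)
The (k+1)-th unit-bid is $31,330.
Allocation: Lumen 1, Meridian 3, Orion 1.

Lumen 1, Meridian 3, Orion 1; clearing price $31,330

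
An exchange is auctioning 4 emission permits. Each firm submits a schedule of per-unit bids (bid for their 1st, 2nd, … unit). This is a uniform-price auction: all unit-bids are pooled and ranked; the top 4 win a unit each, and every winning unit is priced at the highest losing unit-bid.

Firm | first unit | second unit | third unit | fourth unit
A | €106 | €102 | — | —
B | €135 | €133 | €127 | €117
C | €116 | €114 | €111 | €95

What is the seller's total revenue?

Pooled unit-bids ranked (top 4): 135 (B-1), 133 (B-2), 127 (B-3), 117 (B-4)
The (k+1)-th unit-bid is €116.
Allocation: B 4. Every unit priced at €116.
Revenue = 4 × 116 = €464.

Total revenue: €464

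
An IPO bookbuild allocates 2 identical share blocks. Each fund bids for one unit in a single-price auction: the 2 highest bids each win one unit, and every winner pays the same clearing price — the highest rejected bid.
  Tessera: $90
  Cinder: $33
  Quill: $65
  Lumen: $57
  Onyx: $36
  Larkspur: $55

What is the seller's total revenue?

Total revenue: $114

Bids ranked high→low: 90 (Tessera), 65 (Quill), 57 (Lumen), 55 (Larkspur), …
Winners (2 units): Tessera, Quill.
First losing bid is Lumen's $57, which sets the uniform price.
Total revenue = 2 × $57 = $114.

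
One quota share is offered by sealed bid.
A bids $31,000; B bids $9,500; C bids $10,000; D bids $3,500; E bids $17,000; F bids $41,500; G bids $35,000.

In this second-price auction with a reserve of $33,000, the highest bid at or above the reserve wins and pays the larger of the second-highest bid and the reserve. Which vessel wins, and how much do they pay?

F pays $35,000

Second-price auction with a reserve of $33,000: the highest bid at or above the reserve wins and pays the larger of the second-highest bid and the reserve.
Sorting bids: 41,500 (F) > 35,000 (G) > 31,000 (A) > 17,000 (E) > 10,000 (C) > 9,500 (B) > …
F has the top bid at or above the reserve ($41,500).
Second-highest bid $35,000 exceeds the reserve $33,000 → payment $35,000.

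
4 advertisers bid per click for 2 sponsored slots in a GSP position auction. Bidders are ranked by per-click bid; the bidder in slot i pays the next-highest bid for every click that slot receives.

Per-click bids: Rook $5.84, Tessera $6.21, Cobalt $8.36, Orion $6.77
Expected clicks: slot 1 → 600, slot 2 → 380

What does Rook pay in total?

Rook pays $0.00

Sorting advertisers: $8.36 (Cobalt) > $6.77 (Orion) > $6.21 (Tessera) > …
Rook ranks below slot 2 → no slot, pays nothing.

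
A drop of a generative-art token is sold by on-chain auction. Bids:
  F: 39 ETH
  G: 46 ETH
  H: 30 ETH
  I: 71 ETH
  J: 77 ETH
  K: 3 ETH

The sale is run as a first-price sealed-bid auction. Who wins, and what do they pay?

Bids ranked: 77 (J) > 71 (I) > 46 (G) > 39 (F) > 30 (H) > 3 (K)
J has the highest bid and pays exactly that: 77 ETH.

J pays 77 ETH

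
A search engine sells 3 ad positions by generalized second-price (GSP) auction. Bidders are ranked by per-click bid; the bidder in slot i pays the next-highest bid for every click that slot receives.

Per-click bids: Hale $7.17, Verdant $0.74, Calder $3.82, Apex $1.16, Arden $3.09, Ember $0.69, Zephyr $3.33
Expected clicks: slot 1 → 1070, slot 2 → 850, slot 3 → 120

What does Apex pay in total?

Apex pays $0.00

Ranked by bid: $7.17 (Hale) > $3.82 (Calder) > $3.33 (Zephyr) > $3.09 (Arden) > …
Apex ranks below slot 3 → no slot, pays nothing.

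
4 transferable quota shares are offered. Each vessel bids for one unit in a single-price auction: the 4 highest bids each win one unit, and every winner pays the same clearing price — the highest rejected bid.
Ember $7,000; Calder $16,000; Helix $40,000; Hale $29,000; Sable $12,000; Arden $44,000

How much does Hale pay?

Hale pays $12,000

Bids ranked high→low: 44,000 (Arden), 40,000 (Helix), 29,000 (Hale), 16,000 (Calder), 12,000 (Sable), 7,000 (Ember)
Top 4: Arden, Helix, Hale, Calder.
Highest unsuccessful bid: $12,000 → clearing price.
Hale wins → pays $12,000.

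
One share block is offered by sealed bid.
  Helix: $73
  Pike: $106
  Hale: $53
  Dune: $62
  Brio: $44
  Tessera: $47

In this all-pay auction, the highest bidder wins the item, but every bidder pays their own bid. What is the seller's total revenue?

All-pay auction: the highest bidder wins the item, but every bidder pays their own bid.
Sorting bids: 106 (Pike) > 73 (Helix) > 62 (Dune) > 53 (Hale) > 47 (Tessera) > 44 (Brio)
Pike wins with the top bid; all bids are sunk regardless.
Every bidder forfeits their bid regardless of winning.
Revenue = 73 + 106 + 53 + 62 + 44 + 47 = $385.

Total revenue: $385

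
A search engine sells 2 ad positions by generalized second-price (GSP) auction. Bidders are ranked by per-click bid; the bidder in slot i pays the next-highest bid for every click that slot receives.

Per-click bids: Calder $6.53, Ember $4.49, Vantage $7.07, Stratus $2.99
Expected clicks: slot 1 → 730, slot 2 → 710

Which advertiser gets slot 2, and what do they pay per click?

Per-click bids in order: $7.07 (Vantage) > $6.53 (Calder) > $4.49 (Ember) > …
Slot 2 goes to the second-ranked bidder, Calder, who pays the next bid down: $4.49/click.

Calder; $4.49 per click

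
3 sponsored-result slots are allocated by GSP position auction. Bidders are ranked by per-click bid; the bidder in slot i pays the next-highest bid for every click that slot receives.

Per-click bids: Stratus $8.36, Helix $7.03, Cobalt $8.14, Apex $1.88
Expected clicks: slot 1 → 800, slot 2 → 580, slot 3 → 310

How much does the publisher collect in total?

Sorting advertisers: $8.36 (Stratus) > $8.14 (Cobalt) > $7.03 (Helix) > $1.88 (Apex)
Slot 1: Stratus pays $8.14 × 800 = $6512.00
Slot 2: Cobalt pays $7.03 × 580 = $4077.40
Slot 3: Helix pays $1.88 × 310 = $582.80
Total = $11172.20

Total revenue: $11172.20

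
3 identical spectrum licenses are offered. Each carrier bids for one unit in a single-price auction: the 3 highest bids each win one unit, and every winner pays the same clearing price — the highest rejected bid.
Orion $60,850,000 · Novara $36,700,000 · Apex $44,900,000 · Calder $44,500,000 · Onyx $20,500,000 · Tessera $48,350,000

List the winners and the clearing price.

Bids ranked high→low: 60,850,000 (Orion), 48,350,000 (Tessera), 44,900,000 (Apex), 44,500,000 (Calder), 36,700,000 (Novara), …
The 3 highest are Orion, Tessera, Apex.
Highest unsuccessful bid: $44,500,000 → clearing price.

Orion, Tessera, Apex; each pays $44,500,000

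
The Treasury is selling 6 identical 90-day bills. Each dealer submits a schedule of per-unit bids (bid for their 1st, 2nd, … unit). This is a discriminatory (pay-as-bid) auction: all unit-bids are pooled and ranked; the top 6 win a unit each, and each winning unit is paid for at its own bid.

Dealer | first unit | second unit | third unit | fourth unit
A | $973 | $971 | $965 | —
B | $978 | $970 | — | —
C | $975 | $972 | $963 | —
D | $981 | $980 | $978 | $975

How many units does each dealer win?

B 1, C 1, D 4

Pooled unit-bids ranked (top 6): 981 (D-1), 980 (D-2), 978 (B-1), 978 (D-3), 975 (C-1), 975 (D-4)
Next rejected bid: $973 (not a price — pay-as-bid).
Allocation: B 1, C 1, D 4.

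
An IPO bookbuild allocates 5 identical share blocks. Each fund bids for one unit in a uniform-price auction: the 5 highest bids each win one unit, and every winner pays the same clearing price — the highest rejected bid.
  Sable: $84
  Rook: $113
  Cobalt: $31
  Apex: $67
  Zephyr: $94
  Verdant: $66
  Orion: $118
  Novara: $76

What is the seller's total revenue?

Total revenue: $335

Ordering the bids: 118 (Orion), 113 (Rook), 94 (Zephyr), 84 (Sable), 76 (Novara), 67 (Apex), 66 (Verdant), …
Winners (5 units): Orion, Rook, Zephyr, Sable, Novara.
First losing bid is Apex's $67, which sets the uniform price.
Total revenue = 5 × $67 = $335.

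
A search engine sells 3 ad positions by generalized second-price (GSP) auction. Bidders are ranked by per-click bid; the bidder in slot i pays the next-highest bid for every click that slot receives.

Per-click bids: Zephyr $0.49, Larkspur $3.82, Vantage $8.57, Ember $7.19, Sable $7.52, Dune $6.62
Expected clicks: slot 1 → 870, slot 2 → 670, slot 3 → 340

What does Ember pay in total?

Ember pays $2250.80

Ranked by bid: $8.57 (Vantage) > $7.52 (Sable) > $7.19 (Ember) > $6.62 (Dune) > …
Ember holds slot 3 → pays next bid $6.62 × 340 clicks = $2250.80.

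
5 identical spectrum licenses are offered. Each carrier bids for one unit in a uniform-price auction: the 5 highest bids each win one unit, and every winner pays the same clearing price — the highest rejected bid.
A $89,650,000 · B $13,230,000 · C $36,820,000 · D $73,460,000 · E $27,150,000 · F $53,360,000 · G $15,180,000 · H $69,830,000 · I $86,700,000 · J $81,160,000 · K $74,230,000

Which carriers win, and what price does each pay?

A, I, J, K, D; each pays $69,830,000

Sorting: 89,650,000 (A), 86,700,000 (I), 81,160,000 (J), 74,230,000 (K), 73,460,000 (D), 69,830,000 (H), 53,360,000 (F), …
Top 5: A, I, J, K, D.
Clearing price = highest rejected bid = $69,830,000.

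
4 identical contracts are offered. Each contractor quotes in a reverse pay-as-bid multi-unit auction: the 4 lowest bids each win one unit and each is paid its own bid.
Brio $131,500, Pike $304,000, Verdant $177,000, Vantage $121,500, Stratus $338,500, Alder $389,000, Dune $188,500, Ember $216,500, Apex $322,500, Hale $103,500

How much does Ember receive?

Bids ranked low→high: 103,500 (Hale), 121,500 (Vantage), 131,500 (Brio), 177,000 (Verdant), 188,500 (Dune), 216,500 (Ember), …
Winners (4 units): Hale, Vantage, Brio, Verdant.
Ember does not win → $0.

Ember is paid $0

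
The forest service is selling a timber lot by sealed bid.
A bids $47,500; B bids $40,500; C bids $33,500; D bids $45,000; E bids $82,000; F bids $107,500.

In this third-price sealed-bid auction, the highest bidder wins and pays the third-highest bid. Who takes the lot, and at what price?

F pays $47,500

Third-price sealed-bid auction: the highest bidder wins and pays the third-highest bid.
Bids in order: 107,500 (F) > 82,000 (E) > 47,500 (A) > 45,000 (D) > 40,500 (B) > 33,500 (C)
F is highest; pays the third-highest bid, $47,500.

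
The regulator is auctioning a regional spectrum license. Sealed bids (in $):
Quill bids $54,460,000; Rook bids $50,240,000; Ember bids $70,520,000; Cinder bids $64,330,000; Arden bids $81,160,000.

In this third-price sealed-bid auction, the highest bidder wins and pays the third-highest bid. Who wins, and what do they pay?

Bids ranked: 81,160,000 (Arden) > 70,520,000 (Ember) > 64,330,000 (Cinder) > 54,460,000 (Quill) > 50,240,000 (Rook)
Arden is highest; pays the third-highest bid, $64,330,000.

Arden pays $64,330,000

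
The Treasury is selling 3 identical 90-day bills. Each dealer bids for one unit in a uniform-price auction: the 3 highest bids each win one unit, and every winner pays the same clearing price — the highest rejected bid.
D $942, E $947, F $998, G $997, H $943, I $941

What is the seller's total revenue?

Total revenue: $2,829

Sorting: 998 (F), 997 (G), 947 (E), 943 (H), 942 (D), …
The 3 highest are F, G, E.
First losing bid is H's $943, which sets the uniform price.
Total revenue = 3 × $943 = $2,829.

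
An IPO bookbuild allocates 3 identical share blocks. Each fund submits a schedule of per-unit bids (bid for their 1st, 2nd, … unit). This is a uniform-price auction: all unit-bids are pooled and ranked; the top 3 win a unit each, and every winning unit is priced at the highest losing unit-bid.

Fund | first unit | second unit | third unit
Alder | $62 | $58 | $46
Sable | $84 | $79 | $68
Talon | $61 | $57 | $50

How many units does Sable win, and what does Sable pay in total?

Merging the schedules and taking the best 3: 84 (Sable-1), 79 (Sable-2), 68 (Sable-3)
Highest rejected unit-bid = $62.
Sable wins 3 unit(s) at $62 each.

Sable: 3 units, pays $186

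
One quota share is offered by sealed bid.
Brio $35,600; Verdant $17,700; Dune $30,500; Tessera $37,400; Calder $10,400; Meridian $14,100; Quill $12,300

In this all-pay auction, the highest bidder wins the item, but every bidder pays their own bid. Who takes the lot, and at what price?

Tessera pays $37,400

All-pay auction: the highest bidder wins the item, but every bidder pays their own bid.
Sorting bids: 37,400 (Tessera) > 35,600 (Brio) > 30,500 (Dune) > 17,700 (Verdant) > 14,100 (Meridian) > 12,300 (Quill) > …
Tessera wins with the top bid; all bids are sunk regardless.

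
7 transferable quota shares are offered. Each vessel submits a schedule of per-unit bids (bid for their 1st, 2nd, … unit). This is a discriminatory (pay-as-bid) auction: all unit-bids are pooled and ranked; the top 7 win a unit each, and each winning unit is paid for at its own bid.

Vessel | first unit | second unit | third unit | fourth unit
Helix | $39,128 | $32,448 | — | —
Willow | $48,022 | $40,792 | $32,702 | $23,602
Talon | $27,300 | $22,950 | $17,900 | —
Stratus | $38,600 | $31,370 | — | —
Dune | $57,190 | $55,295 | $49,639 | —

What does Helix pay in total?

Helix pays $39,128

All unit-bids, highest first — top 7: 57,190 (Dune-1), 55,295 (Dune-2), 49,639 (Dune-3), 48,022 (Willow-1), 40,792 (Willow-2), 39,128 (Helix-1), 38,600 (Stratus-1)
Next rejected bid: $32,702 (not a price — pay-as-bid).
Helix's winning unit-bids: 39,128 = $39,128.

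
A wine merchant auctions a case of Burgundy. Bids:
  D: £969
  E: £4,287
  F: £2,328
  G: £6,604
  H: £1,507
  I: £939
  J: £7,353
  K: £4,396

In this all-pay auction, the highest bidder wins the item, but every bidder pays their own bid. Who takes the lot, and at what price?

J pays £7,353

Bids in order: 7,353 (J) > 6,604 (G) > 4,396 (K) > 4,287 (E) > 2,328 (F) > 1,507 (H) > …
J is highest and takes the item; every bidder forfeits their bid.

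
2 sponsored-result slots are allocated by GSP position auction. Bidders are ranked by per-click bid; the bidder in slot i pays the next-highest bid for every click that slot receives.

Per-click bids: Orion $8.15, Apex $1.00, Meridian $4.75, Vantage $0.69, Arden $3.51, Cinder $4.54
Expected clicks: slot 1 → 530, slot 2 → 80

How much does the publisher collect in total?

Total revenue: $2880.70

Ranked by bid: $8.15 (Orion) > $4.75 (Meridian) > $4.54 (Cinder) > …
Slot 1: Orion pays $4.75 × 530 = $2517.50
Slot 2: Meridian pays $4.54 × 80 = $363.20
Total = $2880.70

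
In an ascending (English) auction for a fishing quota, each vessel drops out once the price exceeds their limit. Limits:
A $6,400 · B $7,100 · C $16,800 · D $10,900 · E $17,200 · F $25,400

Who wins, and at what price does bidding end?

Limits in order: 25,400 (F) > 17,200 (E) > 16,800 (C) > 10,900 (D) > 7,100 (B) > 6,400 (A)
Bidding ends when E exits at $17,200; F takes it.

F wins at $17,200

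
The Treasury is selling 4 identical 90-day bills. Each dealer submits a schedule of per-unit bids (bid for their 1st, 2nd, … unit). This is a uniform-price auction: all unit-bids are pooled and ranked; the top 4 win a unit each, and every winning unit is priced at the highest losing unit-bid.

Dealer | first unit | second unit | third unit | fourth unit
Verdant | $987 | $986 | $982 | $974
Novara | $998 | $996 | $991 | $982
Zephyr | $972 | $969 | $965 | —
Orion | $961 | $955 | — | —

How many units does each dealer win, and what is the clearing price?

Novara 3, Verdant 1; clearing price $986

Merging the schedules and taking the best 4: 998 (Novara-1), 996 (Novara-2), 991 (Novara-3), 987 (Verdant-1)
First bid not allocated: $986.
Allocation: Novara 3, Verdant 1.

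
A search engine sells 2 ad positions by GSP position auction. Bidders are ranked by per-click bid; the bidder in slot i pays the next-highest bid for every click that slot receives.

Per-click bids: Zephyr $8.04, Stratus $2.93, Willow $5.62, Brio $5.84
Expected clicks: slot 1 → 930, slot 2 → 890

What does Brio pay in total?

Brio pays $5001.80

Ranked by bid: $8.04 (Zephyr) > $5.84 (Brio) > $5.62 (Willow) > …
Brio holds slot 2 → pays next bid $5.62 × 890 clicks = $5001.80.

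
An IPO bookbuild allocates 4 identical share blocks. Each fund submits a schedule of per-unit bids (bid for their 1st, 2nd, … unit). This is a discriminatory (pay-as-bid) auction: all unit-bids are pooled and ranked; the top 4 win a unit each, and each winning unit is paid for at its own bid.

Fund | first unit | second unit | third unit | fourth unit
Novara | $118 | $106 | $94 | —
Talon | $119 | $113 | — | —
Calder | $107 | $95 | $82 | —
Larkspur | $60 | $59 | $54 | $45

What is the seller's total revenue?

Pooled unit-bids ranked (top 4): 119 (Talon-1), 118 (Novara-1), 113 (Talon-2), 107 (Calder-1)
Next rejected bid: $106 (not a price — pay-as-bid).
Each winning unit pays its own bid.
Revenue = 119 + 118 + 113 + 107 = $457.

Total revenue: $457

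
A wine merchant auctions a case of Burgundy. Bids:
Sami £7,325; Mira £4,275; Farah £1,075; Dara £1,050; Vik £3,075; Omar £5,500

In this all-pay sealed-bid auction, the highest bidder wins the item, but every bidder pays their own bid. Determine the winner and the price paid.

Sami pays £7,325

Bids ranked: 7,325 (Sami) > 5,500 (Omar) > 4,275 (Mira) > 3,075 (Vik) > 1,075 (Farah) > 1,050 (Dara)
Sami wins with the top bid; all bids are sunk regardless.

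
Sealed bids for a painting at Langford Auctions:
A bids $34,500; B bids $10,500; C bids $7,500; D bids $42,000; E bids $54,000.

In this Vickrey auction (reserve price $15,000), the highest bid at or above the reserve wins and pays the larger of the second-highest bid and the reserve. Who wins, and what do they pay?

E pays $42,000

Sorting bids: 54,000 (E) > 42,000 (D) > 34,500 (A) > 10,500 (B) > 7,500 (C)
Highest eligible bid: E at $54,000.
max(second-highest $42,000, reserve $15,000) = $42,000; the reserve does not bind.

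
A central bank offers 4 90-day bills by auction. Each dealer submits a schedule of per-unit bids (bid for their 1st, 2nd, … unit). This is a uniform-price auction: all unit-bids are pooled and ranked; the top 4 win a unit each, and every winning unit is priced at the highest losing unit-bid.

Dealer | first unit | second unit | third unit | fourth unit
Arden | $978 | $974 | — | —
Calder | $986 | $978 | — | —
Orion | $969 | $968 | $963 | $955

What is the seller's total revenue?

Pooled unit-bids ranked (top 4): 986 (Calder-1), 978 (Arden-1), 978 (Calder-2), 974 (Arden-2)
First bid not allocated: $969.
Allocation: Arden 2, Calder 2. Every unit priced at $969.
Revenue = 4 × 969 = $3,876.

Total revenue: $3,876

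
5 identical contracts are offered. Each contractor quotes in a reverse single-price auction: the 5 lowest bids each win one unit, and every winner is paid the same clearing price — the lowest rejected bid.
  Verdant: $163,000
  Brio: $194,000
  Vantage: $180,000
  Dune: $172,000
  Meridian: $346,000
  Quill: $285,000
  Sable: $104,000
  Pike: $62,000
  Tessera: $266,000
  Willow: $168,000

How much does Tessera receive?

Tessera is paid $0

Sorting: 62,000 (Pike), 104,000 (Sable), 163,000 (Verdant), 168,000 (Willow), 172,000 (Dune), 180,000 (Vantage), 194,000 (Brio), …
Winners (5 units): Pike, Sable, Verdant, Willow, Dune.
First losing bid is Vantage's $180,000, which sets the uniform price.
Tessera does not win → is paid $0.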